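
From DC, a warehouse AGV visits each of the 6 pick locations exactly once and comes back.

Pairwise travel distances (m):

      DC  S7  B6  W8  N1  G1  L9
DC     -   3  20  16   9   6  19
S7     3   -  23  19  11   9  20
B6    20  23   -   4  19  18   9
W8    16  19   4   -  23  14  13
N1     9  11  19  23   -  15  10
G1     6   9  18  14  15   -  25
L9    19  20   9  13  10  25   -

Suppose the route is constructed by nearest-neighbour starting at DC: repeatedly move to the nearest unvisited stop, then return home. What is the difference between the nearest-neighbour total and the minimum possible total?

DC: S7=3, G1=6, N1=9, W8=16, L9=19, B6=20 ⇒ S7
S7: G1=9, N1=11, W8=19, L9=20, B6=23 ⇒ G1
G1: W8=14, N1=15, B6=18, L9=25 ⇒ W8
W8: B6=4, L9=13, N1=23 ⇒ B6
B6: L9=9, N1=19 ⇒ L9
L9: N1=10 ⇒ N1
NN route DC → S7 → G1 → W8 → B6 → L9 → N1 → DC costs 58.
Optimal: DC → S7 → N1 → L9 → B6 → W8 → G1 → DC costs 57 (by enumerating all 360 distinct tours).
Excess = 58 − 57 = 1.

1 m longer than the optimal tour.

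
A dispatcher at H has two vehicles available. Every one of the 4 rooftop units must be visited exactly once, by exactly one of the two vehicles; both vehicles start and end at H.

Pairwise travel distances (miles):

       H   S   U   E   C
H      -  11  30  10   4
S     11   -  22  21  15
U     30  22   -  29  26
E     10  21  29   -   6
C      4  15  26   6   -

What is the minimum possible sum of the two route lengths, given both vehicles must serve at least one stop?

Try each way of splitting the stops between the two vehicles (each non-empty) and, for each split, find the best tour for each vehicle:
  {S} + {U, E, C}: 22 + 69 = 91
  {U} + {S, E, C}: 60 + 42 = 102
  {S, U} + {E, C}: 63 + 20 = 83
  {E} + {S, U, C}: 20 + 63 = 83
  {S, E} + {U, C}: 42 + 60 = 102
  {U, E} + {S, C}: 69 + 30 = 99
  … (7 splits in total)
  {S, U, E} + {C}: 72 + 8 = 80  ← best
Best: vehicle 1 H → S → U → E → H = 72; vehicle 2 H → C → H = 8; combined 80.

Minimum combined distance: 80 miles.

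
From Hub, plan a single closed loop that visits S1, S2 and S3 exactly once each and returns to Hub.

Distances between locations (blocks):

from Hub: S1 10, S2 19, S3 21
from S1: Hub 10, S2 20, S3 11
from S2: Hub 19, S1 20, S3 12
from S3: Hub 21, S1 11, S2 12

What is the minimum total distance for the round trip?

Minimum total distance: 52 blocks.

Hub→S1→S2→S3→Hub: 10+20+12+21 = 63
Hub→S1→S3→S2→Hub: 10+11+12+19 = 52
Hub→S2→S1→S3→Hub: 19+20+11+21 = 71
The minimum is 52.
One optimal route: Hub → S1 → S3 → S2 → Hub (or its reverse).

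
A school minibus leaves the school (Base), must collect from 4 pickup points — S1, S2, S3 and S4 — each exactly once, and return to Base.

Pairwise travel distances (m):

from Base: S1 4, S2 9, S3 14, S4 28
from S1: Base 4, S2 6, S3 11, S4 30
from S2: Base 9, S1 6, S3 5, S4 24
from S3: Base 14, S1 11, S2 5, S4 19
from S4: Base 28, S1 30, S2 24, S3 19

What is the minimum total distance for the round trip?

Minimum total distance: 62 m.

Base → S1 → S2 → S3 → S4 → Base: 4+6+5+19+28 = 62
Base → S1 → S2 → S4 → S3 → Base: 4+6+24+19+14 = 67
Base → S1 → S3 → S2 → S4 → Base: 4+11+5+24+28 = 72
Base → S1 → S3 → S4 → S2 → Base: 4+11+19+24+9 = 67
Base → S1 → S4 → S2 → S3 → Base: 4+30+24+5+14 = 77
Base → S1 → S4 → S3 → S2 → Base: 4+30+19+5+9 = 67
Base → S2 → S1 → S3 → S4 → Base: 9+6+11+19+28 = 73
Base → S2 → S1 → S4 → S3 → Base: 9+6+30+19+14 = 78
Base → S2 → S3 → S1 → S4 → Base: 9+5+11+30+28 = 83
Base → S2 → S4 → S1 → S3 → Base: 9+24+30+11+14 = 88
Base → S3 → S1 → S2 → S4 → Base: 14+11+6+24+28 = 83
Base → S3 → S2 → S1 → S4 → Base: 14+5+6+30+28 = 83
The minimum is 62.
One optimal route: Base → S1 → S2 → S3 → S4 → Base (or its reverse).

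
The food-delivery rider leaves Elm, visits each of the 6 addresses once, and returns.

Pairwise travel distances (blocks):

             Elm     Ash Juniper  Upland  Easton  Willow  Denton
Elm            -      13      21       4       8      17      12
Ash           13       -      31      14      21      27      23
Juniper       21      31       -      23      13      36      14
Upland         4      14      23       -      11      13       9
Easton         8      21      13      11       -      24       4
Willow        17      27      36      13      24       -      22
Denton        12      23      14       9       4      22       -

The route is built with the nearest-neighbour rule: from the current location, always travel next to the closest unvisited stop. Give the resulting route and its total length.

Nearest-neighbour total = 105 blocks; route Elm → Upland → Denton → Easton → Juniper → Ash → Willow → Elm.

From Elm: distances to unvisited — Upland=4, Easton=8, Denton=12, Ash=13, Willow=17, Juniper=21. Nearest is Upland (4).
From Upland: distances to unvisited — Denton=9, Easton=11, Willow=13, Ash=14, Juniper=23. Nearest is Denton (9).
From Denton: distances to unvisited — Easton=4, Juniper=14, Willow=22, Ash=23. Nearest is Easton (4).
From Easton: distances to unvisited — Juniper=13, Ash=21, Willow=24. Nearest is Juniper (13).
From Juniper: distances to unvisited — Ash=31, Willow=36. Nearest is Ash (31).
From Ash: distances to unvisited — Willow=27. Nearest is Willow (27).
Return Willow→Elm: 17.
Total = 4 + 9 + 4 + 13 + 31 + 27 + 17 = 105.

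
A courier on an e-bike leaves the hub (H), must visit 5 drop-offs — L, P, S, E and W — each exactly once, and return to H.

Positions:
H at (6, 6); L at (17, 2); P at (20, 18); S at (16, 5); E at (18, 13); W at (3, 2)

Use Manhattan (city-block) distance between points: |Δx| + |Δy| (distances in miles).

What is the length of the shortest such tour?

Shortest round trip = 68 miles.

H → L → P → S → E → W → H: 15+19+17+10+26+7 = 94
H → L → P → S → W → E → H: 15+19+17+16+26+19 = 112
H → L → P → E → S → W → H: 15+19+7+10+16+7 = 74
H → L → P → E → W → S → H: 15+19+7+26+16+11 = 94
H → L → P → W → S → E → H: 15+19+33+16+10+19 = 112
H → L → P → W → E → S → H: 15+19+33+26+10+11 = 114
H → L → S → P → E → W → H: 15+4+17+7+26+7 = 76
H → L → S → P → W → E → H: 15+4+17+33+26+19 = 114
H → L → S → E → P → W → H: 15+4+10+7+33+7 = 76
H → L → S → E → W → P → H: 15+4+10+26+33+26 = 114
H → L → S → W → P → E → H: 15+4+16+33+7+19 = 94
H → L → S → W → E → P → H: 15+4+16+26+7+26 = 94
H → L → E → P → S → W → H: 15+12+7+17+16+7 = 74
H → L → E → P → W → S → H: 15+12+7+33+16+11 = 94
… (46 more)
H → P → E → S → L → W → H: 26+7+10+4+14+7 = 68  ← best
The minimum is 68.
One optimal route: H → P → E → S → L → W → H (or its reverse).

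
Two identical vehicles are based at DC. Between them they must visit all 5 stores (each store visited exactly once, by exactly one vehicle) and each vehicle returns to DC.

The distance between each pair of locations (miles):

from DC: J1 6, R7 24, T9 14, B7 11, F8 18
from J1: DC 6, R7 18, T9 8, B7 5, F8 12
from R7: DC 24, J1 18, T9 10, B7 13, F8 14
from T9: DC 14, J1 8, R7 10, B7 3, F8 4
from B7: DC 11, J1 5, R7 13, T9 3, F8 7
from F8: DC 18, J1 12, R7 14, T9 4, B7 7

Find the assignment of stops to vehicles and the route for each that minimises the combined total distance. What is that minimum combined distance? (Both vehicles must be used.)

Minimum combined distance: 68 miles.

Try each way of splitting the stops between the two vehicles (each non-empty) and, for each split, find the best tour for each vehicle:
  {J1} + {R7, T9, B7, F8}: 12 + 56 = 68
  {R7} + {J1, T9, B7, F8}: 48 + 36 = 84
  {J1, R7} + {T9, B7, F8}: 48 + 36 = 84
  {T9} + {J1, R7, B7, F8}: 28 + 56 = 84
  {J1, T9} + {R7, B7, F8}: 28 + 56 = 84
  {R7, T9} + {J1, B7, F8}: 48 + 36 = 84
  … (15 splits in total)
Best: vehicle 1 DC → J1 → DC = 12; vehicle 2 DC → R7 → T9 → F8 → B7 → DC = 56; combined 68.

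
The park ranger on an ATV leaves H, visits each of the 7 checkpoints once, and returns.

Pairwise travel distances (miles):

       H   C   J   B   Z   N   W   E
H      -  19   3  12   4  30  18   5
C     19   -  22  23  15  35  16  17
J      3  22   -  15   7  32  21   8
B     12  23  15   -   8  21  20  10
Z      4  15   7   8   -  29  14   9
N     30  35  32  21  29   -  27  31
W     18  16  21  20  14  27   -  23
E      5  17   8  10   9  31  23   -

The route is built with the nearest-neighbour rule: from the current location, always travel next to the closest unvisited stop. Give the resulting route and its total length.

At H the remaining stops are J 3, Z 4, E 5, B 12, W 18, C 19, N 30; go to J.
At J the remaining stops are Z 7, E 8, B 15, W 21, C 22, N 32; go to Z.
At Z the remaining stops are B 8, E 9, W 14, C 15, N 29; go to B.
At B the remaining stops are E 10, W 20, N 21, C 23; go to E.
At E the remaining stops are C 17, W 23, N 31; go to C.
At C the remaining stops are W 16, N 35; go to W.
At W the remaining stops are N 27; go to N.
Return N→H: 30.
Total = 3 + 7 + 8 + 10 + 17 + 16 + 27 + 30 = 118.

Nearest-neighbour total = 118 miles; route H → J → Z → B → E → C → W → N → H.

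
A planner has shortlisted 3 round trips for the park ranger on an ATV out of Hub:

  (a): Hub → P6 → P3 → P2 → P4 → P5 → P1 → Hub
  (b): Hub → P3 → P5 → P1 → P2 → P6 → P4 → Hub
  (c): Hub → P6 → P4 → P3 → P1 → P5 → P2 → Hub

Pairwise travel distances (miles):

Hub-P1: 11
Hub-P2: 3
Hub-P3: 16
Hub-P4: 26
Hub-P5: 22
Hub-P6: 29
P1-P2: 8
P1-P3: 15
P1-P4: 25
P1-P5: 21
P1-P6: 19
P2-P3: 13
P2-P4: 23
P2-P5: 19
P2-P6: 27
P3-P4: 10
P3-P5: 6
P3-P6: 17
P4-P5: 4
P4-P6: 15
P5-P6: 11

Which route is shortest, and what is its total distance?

(a): 29 + 17 + 13 + 23 + 4 + 21 + 11 = 118
(b): 16 + 6 + 21 + 8 + 27 + 15 + 26 = 119
(c): 29 + 15 + 10 + 15 + 21 + 19 + 3 = 112

112 miles — (c) is the shortest.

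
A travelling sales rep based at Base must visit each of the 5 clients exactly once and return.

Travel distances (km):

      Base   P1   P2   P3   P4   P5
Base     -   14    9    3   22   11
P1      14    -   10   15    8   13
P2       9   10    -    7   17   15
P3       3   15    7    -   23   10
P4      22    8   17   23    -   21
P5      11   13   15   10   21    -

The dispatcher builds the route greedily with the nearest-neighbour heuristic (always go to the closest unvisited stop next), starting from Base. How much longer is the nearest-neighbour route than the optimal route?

From Base: P3=3, P2=9, P5=11, P1=14, P4=22 → choose P3 (3).
From P3: P2=7, P5=10, P1=15, P4=23 → choose P2 (7).
From P2: P1=10, P5=15, P4=17 → choose P1 (10).
From P1: P4=8, P5=13 → choose P4 (8).
From P4: P5=21 → choose P5 (21).
NN route Base → P3 → P2 → P1 → P4 → P5 → Base costs 60.
Optimal: Base → P3 → P2 → P4 → P1 → P5 → Base costs 59 (by enumerating all 60 distinct tours).
Excess = 60 − 59 = 1.

The nearest-neighbour route is 1 km longer than optimal.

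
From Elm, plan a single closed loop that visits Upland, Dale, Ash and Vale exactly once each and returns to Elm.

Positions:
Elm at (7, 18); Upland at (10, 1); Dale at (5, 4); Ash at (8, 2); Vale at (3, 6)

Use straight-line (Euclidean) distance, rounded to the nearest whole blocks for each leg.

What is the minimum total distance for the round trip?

Elm-Upland-Dale-Ash-Vale-Elm: 17+6+4+6+13 = 46
Elm-Upland-Dale-Vale-Ash-Elm: 17+6+3+6+16 = 48
Elm-Upland-Ash-Dale-Vale-Elm: 17+2+4+3+13 = 39
Elm-Upland-Ash-Vale-Dale-Elm: 17+2+6+3+14 = 42
Elm-Upland-Vale-Dale-Ash-Elm: 17+9+3+4+16 = 49
Elm-Upland-Vale-Ash-Dale-Elm: 17+9+6+4+14 = 50
Elm-Dale-Upland-Ash-Vale-Elm: 14+6+2+6+13 = 41
Elm-Dale-Upland-Vale-Ash-Elm: 14+6+9+6+16 = 51
Elm-Dale-Ash-Upland-Vale-Elm: 14+4+2+9+13 = 42
Elm-Dale-Vale-Upland-Ash-Elm: 14+3+9+2+16 = 44
Elm-Ash-Upland-Dale-Vale-Elm: 16+2+6+3+13 = 40
Elm-Ash-Dale-Upland-Vale-Elm: 16+4+6+9+13 = 48
The minimum is 39.
One optimal route: Elm → Upland → Ash → Dale → Vale → Elm (or its reverse).

39 blocks — the shortest possible round trip.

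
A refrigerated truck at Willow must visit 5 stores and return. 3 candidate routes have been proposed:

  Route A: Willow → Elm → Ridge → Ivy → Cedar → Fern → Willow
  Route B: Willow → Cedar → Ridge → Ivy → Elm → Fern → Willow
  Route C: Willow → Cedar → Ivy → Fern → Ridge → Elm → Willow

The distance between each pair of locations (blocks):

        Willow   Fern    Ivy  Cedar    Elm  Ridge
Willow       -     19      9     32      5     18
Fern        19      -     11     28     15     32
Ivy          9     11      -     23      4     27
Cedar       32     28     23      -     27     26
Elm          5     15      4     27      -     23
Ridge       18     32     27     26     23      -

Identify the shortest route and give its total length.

Route A: 5 + 23 + 27 + 23 + 28 + 19 = 125
Route B: 32 + 26 + 27 + 4 + 15 + 19 = 123
Route C: 32 + 23 + 11 + 32 + 23 + 5 = 126

123 blocks — Route B is the shortest.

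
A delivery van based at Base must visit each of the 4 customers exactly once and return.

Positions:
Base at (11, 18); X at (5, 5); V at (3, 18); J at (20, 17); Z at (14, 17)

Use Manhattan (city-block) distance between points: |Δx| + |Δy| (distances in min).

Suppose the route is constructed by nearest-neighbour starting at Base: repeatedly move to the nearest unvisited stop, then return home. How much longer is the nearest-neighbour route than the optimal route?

2 min longer than the optimal tour.

From Base: Z=4, V=8, J=10, X=19 → choose Z (4).
From Z: J=6, V=12, X=21 → choose J (6).
From J: V=18, X=27 → choose V (18).
From V: X=15 → choose X (15).
NN route Base → Z → J → V → X → Base costs 62.
Optimal: Base → V → X → J → Z → Base costs 60 (by enumerating all 12 distinct tours).
Excess = 62 − 60 = 2.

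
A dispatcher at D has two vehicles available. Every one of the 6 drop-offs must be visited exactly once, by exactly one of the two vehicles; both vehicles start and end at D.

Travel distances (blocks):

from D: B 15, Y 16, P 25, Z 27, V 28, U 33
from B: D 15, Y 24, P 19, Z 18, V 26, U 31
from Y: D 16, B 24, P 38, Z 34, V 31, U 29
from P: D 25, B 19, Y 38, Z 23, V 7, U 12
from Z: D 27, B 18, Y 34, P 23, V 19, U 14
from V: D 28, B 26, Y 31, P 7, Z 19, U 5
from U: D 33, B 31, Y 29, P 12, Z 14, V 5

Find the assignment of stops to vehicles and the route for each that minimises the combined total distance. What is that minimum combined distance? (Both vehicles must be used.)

There are 2^5 − 1 = 31 ways to divide the 6 stops into two non-empty groups. For each, the best each vehicle can do is its own shortest tour through its group:
  {B} + {Y, P, Z, V, U}: 30 + 101 = 131
  {Y} + {B, P, Z, V, U}: 32 + 84 = 116
  {B, Y} + {P, Z, V, U}: 55 + 78 = 133
  {P} + {B, Y, Z, V, U}: 50 + 99 = 149
  {B, P} + {Y, Z, V, U}: 59 + 93 = 152
  {Y, P} + {B, Z, V, U}: 79 + 80 = 159
  … (31 splits in total)
Best: vehicle 1 D → Y → D = 32; vehicle 2 D → B → Z → U → V → P → D = 84; combined 116.

Minimum combined distance: 116 blocks.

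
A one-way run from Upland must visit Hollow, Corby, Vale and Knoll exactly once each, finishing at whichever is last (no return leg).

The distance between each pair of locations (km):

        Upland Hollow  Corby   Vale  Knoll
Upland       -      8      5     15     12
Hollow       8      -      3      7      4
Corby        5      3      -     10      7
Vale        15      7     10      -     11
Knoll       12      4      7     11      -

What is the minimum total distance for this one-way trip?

23 km — the minimum one-way total.

There are 4! = 24 possible orderings.
Upland - Hollow - Corby - Vale - Knoll: 8+3+10+11 = 32
Upland - Hollow - Corby - Knoll - Vale: 8+3+7+11 = 29
Upland - Hollow - Vale - Corby - Knoll: 8+7+10+7 = 32
Upland - Hollow - Vale - Knoll - Corby: 8+7+11+7 = 33
Upland - Hollow - Knoll - Corby - Vale: 8+4+7+10 = 29
Upland - Hollow - Knoll - Vale - Corby: 8+4+11+10 = 33
Upland - Corby - Hollow - Vale - Knoll: 5+3+7+11 = 26
Upland - Corby - Hollow - Knoll - Vale: 5+3+4+11 = 23
Upland - Corby - Vale - Hollow - Knoll: 5+10+7+4 = 26
Upland - Corby - Vale - Knoll - Hollow: 5+10+11+4 = 30
Upland - Corby - Knoll - Hollow - Vale: 5+7+4+7 = 23
Upland - Corby - Knoll - Vale - Hollow: 5+7+11+7 = 30
Upland - Vale - Hollow - Corby - Knoll: 15+7+3+7 = 32
Upland - Vale - Hollow - Knoll - Corby: 15+7+4+7 = 33
… (10 more)
The minimum is 23.
One shortest path: Upland → Corby → Hollow → Knoll → Vale.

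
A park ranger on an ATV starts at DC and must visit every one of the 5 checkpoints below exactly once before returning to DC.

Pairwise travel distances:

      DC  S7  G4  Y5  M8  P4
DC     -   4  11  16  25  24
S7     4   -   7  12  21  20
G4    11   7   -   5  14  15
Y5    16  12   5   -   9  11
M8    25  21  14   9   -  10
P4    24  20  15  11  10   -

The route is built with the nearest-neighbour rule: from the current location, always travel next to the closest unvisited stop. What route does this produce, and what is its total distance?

Nearest-neighbour total = 59; route DC → S7 → G4 → Y5 → M8 → P4 → DC.

From DC: distances to unvisited — S7=4, G4=11, Y5=16, P4=24, M8=25. Nearest is S7 (4).
From S7: distances to unvisited — G4=7, Y5=12, P4=20, M8=21. Nearest is G4 (7).
From G4: distances to unvisited — Y5=5, M8=14, P4=15. Nearest is Y5 (5).
From Y5: distances to unvisited — M8=9, P4=11. Nearest is M8 (9).
From M8: distances to unvisited — P4=10. Nearest is P4 (10).
Return P4→DC: 24.
Total = 4 + 7 + 5 + 9 + 10 + 24 = 59.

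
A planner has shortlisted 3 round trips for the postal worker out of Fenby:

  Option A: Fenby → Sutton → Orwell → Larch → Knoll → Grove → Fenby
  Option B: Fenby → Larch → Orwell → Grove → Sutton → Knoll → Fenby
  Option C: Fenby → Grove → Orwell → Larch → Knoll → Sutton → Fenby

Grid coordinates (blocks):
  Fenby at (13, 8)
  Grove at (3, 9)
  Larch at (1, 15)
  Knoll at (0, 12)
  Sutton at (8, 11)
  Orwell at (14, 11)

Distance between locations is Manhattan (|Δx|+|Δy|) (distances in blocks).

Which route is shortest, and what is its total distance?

52 blocks — Option A is the shortest.

Option A: 8 + 6 + 17 + 4 + 6 + 11 = 52
Option B: 19 + 17 + 13 + 7 + 9 + 17 = 82
Option C: 11 + 13 + 17 + 4 + 9 + 8 = 62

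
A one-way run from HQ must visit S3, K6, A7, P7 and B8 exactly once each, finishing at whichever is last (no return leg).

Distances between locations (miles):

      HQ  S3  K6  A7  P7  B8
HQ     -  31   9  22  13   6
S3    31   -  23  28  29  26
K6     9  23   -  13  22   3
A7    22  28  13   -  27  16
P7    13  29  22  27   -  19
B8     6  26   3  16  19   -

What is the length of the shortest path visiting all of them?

Shortest open route: 76 miles.

There are 5! = 120 possible orderings.
HQ - S3 - K6 - A7 - P7 - B8: 31+23+13+27+19 = 113
HQ - S3 - K6 - A7 - B8 - P7: 31+23+13+16+19 = 102
HQ - S3 - K6 - P7 - A7 - B8: 31+23+22+27+16 = 119
HQ - S3 - K6 - P7 - B8 - A7: 31+23+22+19+16 = 111
HQ - S3 - K6 - B8 - A7 - P7: 31+23+3+16+27 = 100
HQ - S3 - K6 - B8 - P7 - A7: 31+23+3+19+27 = 103
HQ - S3 - A7 - K6 - P7 - B8: 31+28+13+22+19 = 113
HQ - S3 - A7 - K6 - B8 - P7: 31+28+13+3+19 = 94
HQ - S3 - A7 - P7 - K6 - B8: 31+28+27+22+3 = 111
HQ - S3 - A7 - P7 - B8 - K6: 31+28+27+19+3 = 108
HQ - S3 - A7 - B8 - K6 - P7: 31+28+16+3+22 = 100
HQ - S3 - A7 - B8 - P7 - K6: 31+28+16+19+22 = 116
HQ - S3 - P7 - K6 - A7 - B8: 31+29+22+13+16 = 111
HQ - S3 - P7 - K6 - B8 - A7: 31+29+22+3+16 = 101
… (106 more)
HQ - P7 - B8 - K6 - A7 - S3: 13+19+3+13+28 = 76  ← best
The minimum is 76.
One shortest path: HQ → P7 → B8 → K6 → A7 → S3.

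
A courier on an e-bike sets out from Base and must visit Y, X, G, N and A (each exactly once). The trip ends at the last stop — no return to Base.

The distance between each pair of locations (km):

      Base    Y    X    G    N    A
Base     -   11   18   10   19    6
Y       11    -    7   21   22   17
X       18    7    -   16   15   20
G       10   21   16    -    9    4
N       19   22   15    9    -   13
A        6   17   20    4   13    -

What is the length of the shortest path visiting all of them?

There are 5! = 120 possible orderings.
Base→Y→X→G→N→A: 11+7+16+9+13 = 56
Base→Y→X→G→A→N: 11+7+16+4+13 = 51
Base→Y→X→N→G→A: 11+7+15+9+4 = 46
Base→Y→X→N→A→G: 11+7+15+13+4 = 50
Base→Y→X→A→G→N: 11+7+20+4+9 = 51
Base→Y→X→A→N→G: 11+7+20+13+9 = 60
Base→Y→G→X→N→A: 11+21+16+15+13 = 76
Base→Y→G→X→A→N: 11+21+16+20+13 = 81
Base→Y→G→N→X→A: 11+21+9+15+20 = 76
Base→Y→G→N→A→X: 11+21+9+13+20 = 74
Base→Y→G→A→X→N: 11+21+4+20+15 = 71
Base→Y→G→A→N→X: 11+21+4+13+15 = 64
Base→Y→N→X→G→A: 11+22+15+16+4 = 68
Base→Y→N→X→A→G: 11+22+15+20+4 = 72
… (106 more)
Base→A→G→N→X→Y: 6+4+9+15+7 = 41  ← best
The minimum is 41.
One shortest path: Base → A → G → N → X → Y.

Minimum one-way distance = 41 km.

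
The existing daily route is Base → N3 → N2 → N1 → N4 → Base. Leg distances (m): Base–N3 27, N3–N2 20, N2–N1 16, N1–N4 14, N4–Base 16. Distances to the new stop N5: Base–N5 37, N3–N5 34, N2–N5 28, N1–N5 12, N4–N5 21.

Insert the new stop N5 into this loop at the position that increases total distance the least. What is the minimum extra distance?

Adding 19 m by placing N5 on the N1–N4 leg.

Insertion cost between consecutive stops i–j is d(i,N5) + d(N5,j) − d(i,j):
  between Base and N3: 37 + 34 − 27 = 44
  between N3 and N2: 34 + 28 − 20 = 42
  between N2 and N1: 28 + 12 − 16 = 24
  between N1 and N4: 12 + 21 − 14 = 19
  between N4 and Base: 21 + 37 − 16 = 42
Cheapest insertion is between N1 and N4, adding 19.
New total = 93 + 19 = 112.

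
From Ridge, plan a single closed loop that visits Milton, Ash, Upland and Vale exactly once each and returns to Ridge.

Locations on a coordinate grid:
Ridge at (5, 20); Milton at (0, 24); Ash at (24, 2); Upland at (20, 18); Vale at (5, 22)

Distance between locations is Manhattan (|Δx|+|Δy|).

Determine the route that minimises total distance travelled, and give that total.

92 — the shortest possible round trip.

Ridge-Milton-Ash-Upland-Vale-Ridge: 9+46+20+19+2 = 96
Ridge-Milton-Ash-Vale-Upland-Ridge: 9+46+39+19+17 = 130
Ridge-Milton-Upland-Ash-Vale-Ridge: 9+26+20+39+2 = 96
Ridge-Milton-Upland-Vale-Ash-Ridge: 9+26+19+39+37 = 130
Ridge-Milton-Vale-Ash-Upland-Ridge: 9+7+39+20+17 = 92
Ridge-Milton-Vale-Upland-Ash-Ridge: 9+7+19+20+37 = 92
Ridge-Ash-Milton-Upland-Vale-Ridge: 37+46+26+19+2 = 130
Ridge-Ash-Milton-Vale-Upland-Ridge: 37+46+7+19+17 = 126
Ridge-Ash-Upland-Milton-Vale-Ridge: 37+20+26+7+2 = 92
Ridge-Ash-Vale-Milton-Upland-Ridge: 37+39+7+26+17 = 126
Ridge-Upland-Milton-Ash-Vale-Ridge: 17+26+46+39+2 = 130
Ridge-Upland-Ash-Milton-Vale-Ridge: 17+20+46+7+2 = 92
The minimum is 92.
One optimal route: Ridge → Milton → Vale → Ash → Upland → Ridge (or its reverse).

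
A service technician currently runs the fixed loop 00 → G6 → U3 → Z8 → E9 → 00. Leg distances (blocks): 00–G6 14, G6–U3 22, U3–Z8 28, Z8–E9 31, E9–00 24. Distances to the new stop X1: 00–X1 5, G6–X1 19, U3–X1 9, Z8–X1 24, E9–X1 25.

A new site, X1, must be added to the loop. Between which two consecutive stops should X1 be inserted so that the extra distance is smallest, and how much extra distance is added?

Minimum extra distance: 5 blocks, inserting X1 between U3 and Z8.

Insertion cost between consecutive stops i–j is d(i,X1) + d(X1,j) − d(i,j):
  between 00 and G6: 5 + 19 − 14 = 10
  between G6 and U3: 19 + 9 − 22 = 6
  between U3 and Z8: 9 + 24 − 28 = 5
  between Z8 and E9: 24 + 25 − 31 = 18
  between E9 and 00: 25 + 5 − 24 = 6
Cheapest insertion is between U3 and Z8, adding 5.
New total = 119 + 5 = 124.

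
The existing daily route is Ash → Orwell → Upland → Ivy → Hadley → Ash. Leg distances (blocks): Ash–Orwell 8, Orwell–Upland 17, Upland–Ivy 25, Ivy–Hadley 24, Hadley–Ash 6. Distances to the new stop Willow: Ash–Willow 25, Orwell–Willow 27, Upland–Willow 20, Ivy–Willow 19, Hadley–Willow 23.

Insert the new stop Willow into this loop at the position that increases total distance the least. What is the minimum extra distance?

Insertion cost between consecutive stops i–j is d(i,Willow) + d(Willow,j) − d(i,j):
  between Ash and Orwell: 25 + 27 − 8 = 44
  between Orwell and Upland: 27 + 20 − 17 = 30
  between Upland and Ivy: 20 + 19 − 25 = 14
  between Ivy and Hadley: 19 + 23 − 24 = 18
  between Hadley and Ash: 23 + 25 − 6 = 42
Cheapest insertion is between Upland and Ivy, adding 14.
New total = 80 + 14 = 94.

Minimum extra distance: 14 blocks, inserting Willow between Upland and Ivy.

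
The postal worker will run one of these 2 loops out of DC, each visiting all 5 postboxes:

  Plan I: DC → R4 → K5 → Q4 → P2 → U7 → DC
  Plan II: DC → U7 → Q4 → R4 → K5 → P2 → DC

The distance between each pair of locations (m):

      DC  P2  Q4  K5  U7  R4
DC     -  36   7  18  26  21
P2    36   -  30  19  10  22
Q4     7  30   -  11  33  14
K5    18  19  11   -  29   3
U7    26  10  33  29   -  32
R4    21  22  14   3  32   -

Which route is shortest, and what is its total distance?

Plan I: 21 + 3 + 11 + 30 + 10 + 26 = 101
Plan II: 26 + 33 + 14 + 3 + 19 + 36 = 131

Shortest is Plan I, total 101 m.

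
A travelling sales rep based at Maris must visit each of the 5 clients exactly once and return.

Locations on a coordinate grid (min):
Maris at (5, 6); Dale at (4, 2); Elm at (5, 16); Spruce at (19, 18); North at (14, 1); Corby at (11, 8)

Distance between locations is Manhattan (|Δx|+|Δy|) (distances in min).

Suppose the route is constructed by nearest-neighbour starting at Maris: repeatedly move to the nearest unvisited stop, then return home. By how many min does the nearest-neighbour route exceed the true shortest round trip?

From Maris: Dale=5, Corby=8, Elm=10, North=14, Spruce=26 → choose Dale (5).
From Dale: North=11, Corby=13, Elm=15, Spruce=31 → choose North (11).
From North: Corby=10, Spruce=22, Elm=24 → choose Corby (10).
From Corby: Elm=14, Spruce=18 → choose Elm (14).
From Elm: Spruce=16 → choose Spruce (16).
NN route Maris → Dale → North → Corby → Elm → Spruce → Maris costs 82.
Optimal: Maris → Dale → North → Corby → Spruce → Elm → Maris costs 70 (by enumerating all 60 distinct tours).
Excess = 82 − 70 = 12.

The nearest-neighbour route is 12 min longer than optimal.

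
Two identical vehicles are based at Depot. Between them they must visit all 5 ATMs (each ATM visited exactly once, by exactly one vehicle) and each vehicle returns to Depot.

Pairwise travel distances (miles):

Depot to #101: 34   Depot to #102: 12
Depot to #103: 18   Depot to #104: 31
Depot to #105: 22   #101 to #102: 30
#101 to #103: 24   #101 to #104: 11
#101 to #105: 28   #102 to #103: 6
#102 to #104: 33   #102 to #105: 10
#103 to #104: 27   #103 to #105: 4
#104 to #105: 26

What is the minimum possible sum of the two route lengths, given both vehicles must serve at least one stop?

Check every non-empty split of the stops between the two vehicles; for each half take its own optimal tour:
  {#101} + {#102, #103, #104, #105}: 68 + 79 = 147
  {#102} + {#101, #103, #104, #105}: 24 + 92 = 116
  {#101, #102} + {#103, #104, #105}: 76 + 79 = 155
  {#103} + {#101, #102, #104, #105}: 36 + 92 = 128
  {#101, #103} + {#102, #104, #105}: 76 + 79 = 155
  {#102, #103} + {#101, #104, #105}: 36 + 92 = 128
  … (15 splits in total)
Best: vehicle 1 Depot → #102 → Depot = 24; vehicle 2 Depot → #103 → #105 → #101 → #104 → Depot = 92; combined 116.

116 miles — the smallest possible combined total.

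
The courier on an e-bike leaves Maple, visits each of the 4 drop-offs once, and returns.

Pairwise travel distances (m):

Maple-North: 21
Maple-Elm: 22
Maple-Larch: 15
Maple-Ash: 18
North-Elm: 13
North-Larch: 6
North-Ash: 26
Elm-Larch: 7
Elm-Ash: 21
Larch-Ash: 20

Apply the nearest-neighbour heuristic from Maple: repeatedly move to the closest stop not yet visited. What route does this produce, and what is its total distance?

Total distance 73 m via the nearest-neighbour route Maple → Larch → North → Elm → Ash → Maple.

At Maple the remaining stops are Larch 15, Ash 18, North 21, Elm 22; go to Larch.
At Larch the remaining stops are North 6, Elm 7, Ash 20; go to North.
At North the remaining stops are Elm 13, Ash 26; go to Elm.
At Elm the remaining stops are Ash 21; go to Ash.
Return Ash→Maple: 18.
Total = 15 + 6 + 13 + 21 + 18 = 73.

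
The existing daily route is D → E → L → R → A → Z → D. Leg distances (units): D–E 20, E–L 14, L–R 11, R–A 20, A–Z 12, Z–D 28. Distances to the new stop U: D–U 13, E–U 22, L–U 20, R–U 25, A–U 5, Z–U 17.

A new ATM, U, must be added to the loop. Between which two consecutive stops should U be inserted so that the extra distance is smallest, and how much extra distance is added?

Adding 2 by placing U on the Z–D leg.

Insertion cost between consecutive stops i–j is d(i,U) + d(U,j) − d(i,j):
  between D and E: 13 + 22 − 20 = 15
  between E and L: 22 + 20 − 14 = 28
  between L and R: 20 + 25 − 11 = 34
  between R and A: 25 + 5 − 20 = 10
  between A and Z: 5 + 17 − 12 = 10
  between Z and D: 17 + 13 − 28 = 2
Cheapest insertion is between Z and D, adding 2.
New total = 105 + 2 = 107.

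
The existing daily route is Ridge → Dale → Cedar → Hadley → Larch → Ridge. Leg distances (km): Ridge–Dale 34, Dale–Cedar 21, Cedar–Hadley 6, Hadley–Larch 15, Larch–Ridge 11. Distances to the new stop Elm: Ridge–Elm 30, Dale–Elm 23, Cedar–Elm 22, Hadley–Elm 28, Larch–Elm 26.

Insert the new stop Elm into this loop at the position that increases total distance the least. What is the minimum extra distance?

Adding 19 km by placing Elm on the Ridge–Dale leg.

Insertion cost between consecutive stops i–j is d(i,Elm) + d(Elm,j) − d(i,j):
  between Ridge and Dale: 30 + 23 − 34 = 19
  between Dale and Cedar: 23 + 22 − 21 = 24
  between Cedar and Hadley: 22 + 28 − 6 = 44
  between Hadley and Larch: 28 + 26 − 15 = 39
  between Larch and Ridge: 26 + 30 − 11 = 45
Cheapest insertion is between Ridge and Dale, adding 19.
New total = 87 + 19 = 106.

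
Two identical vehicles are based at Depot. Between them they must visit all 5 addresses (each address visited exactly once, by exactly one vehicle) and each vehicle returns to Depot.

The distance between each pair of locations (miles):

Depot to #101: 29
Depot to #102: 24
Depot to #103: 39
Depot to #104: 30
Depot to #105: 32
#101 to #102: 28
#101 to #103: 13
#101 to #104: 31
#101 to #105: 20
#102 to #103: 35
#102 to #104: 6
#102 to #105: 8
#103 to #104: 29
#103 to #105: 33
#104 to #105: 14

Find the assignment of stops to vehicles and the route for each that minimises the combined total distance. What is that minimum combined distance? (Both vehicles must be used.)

Check every non-empty split of the stops between the two vehicles; for each half take its own optimal tour:
  {#101} + {#102, #103, #104, #105}: 58 + 114 = 172
  {#102} + {#101, #103, #104, #105}: 48 + 116 = 164
  {#101, #102} + {#103, #104, #105}: 81 + 114 = 195
  {#103} + {#101, #102, #104, #105}: 78 + 93 = 171
  {#101, #103} + {#102, #104, #105}: 81 + 76 = 157
  {#102, #103} + {#101, #104, #105}: 98 + 93 = 191
  … (15 splits in total)
Best: vehicle 1 Depot → #101 → #103 → Depot = 81; vehicle 2 Depot → #102 → #104 → #105 → Depot = 76; combined 157.

157 miles — the smallest possible combined total.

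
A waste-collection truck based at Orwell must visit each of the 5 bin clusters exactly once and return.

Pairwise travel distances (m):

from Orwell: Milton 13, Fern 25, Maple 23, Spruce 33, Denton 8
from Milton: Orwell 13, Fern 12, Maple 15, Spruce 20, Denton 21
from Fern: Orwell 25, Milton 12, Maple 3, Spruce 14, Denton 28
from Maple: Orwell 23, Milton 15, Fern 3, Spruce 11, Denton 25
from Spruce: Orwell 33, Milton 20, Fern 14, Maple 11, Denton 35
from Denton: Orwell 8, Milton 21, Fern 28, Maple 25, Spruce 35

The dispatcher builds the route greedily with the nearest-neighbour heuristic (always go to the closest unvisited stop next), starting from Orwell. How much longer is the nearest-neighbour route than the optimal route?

Excess over optimum: 6 m.

Orwell: Denton=8, Milton=13, Maple=23, Fern=25, Spruce=33 ⇒ Denton
Denton: Milton=21, Maple=25, Fern=28, Spruce=35 ⇒ Milton
Milton: Fern=12, Maple=15, Spruce=20 ⇒ Fern
Fern: Maple=3, Spruce=14 ⇒ Maple
Maple: Spruce=11 ⇒ Spruce
NN route Orwell → Denton → Milton → Fern → Maple → Spruce → Orwell costs 88.
Optimal: Orwell → Milton → Fern → Maple → Spruce → Denton → Orwell costs 82 (by enumerating all 60 distinct tours).
Excess = 88 − 82 = 6.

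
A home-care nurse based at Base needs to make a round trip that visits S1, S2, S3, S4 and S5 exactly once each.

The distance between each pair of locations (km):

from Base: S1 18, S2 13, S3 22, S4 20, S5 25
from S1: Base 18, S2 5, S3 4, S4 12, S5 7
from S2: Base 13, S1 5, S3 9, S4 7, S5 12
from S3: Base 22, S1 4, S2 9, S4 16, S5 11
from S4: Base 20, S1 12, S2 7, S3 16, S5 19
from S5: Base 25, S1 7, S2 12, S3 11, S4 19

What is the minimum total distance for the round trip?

Shortest round trip = 72 km.

Base - S1 - S2 - S3 - S4 - S5 - Base: 18+5+9+16+19+25 = 92
Base - S1 - S2 - S3 - S5 - S4 - Base: 18+5+9+11+19+20 = 82
Base - S1 - S2 - S4 - S3 - S5 - Base: 18+5+7+16+11+25 = 82
Base - S1 - S2 - S4 - S5 - S3 - Base: 18+5+7+19+11+22 = 82
Base - S1 - S2 - S5 - S3 - S4 - Base: 18+5+12+11+16+20 = 82
Base - S1 - S2 - S5 - S4 - S3 - Base: 18+5+12+19+16+22 = 92
Base - S1 - S3 - S2 - S4 - S5 - Base: 18+4+9+7+19+25 = 82
Base - S1 - S3 - S2 - S5 - S4 - Base: 18+4+9+12+19+20 = 82
Base - S1 - S3 - S4 - S2 - S5 - Base: 18+4+16+7+12+25 = 82
Base - S1 - S3 - S4 - S5 - S2 - Base: 18+4+16+19+12+13 = 82
Base - S1 - S3 - S5 - S2 - S4 - Base: 18+4+11+12+7+20 = 72
Base - S1 - S3 - S5 - S4 - S2 - Base: 18+4+11+19+7+13 = 72
Base - S1 - S4 - S2 - S3 - S5 - Base: 18+12+7+9+11+25 = 82
Base - S1 - S4 - S2 - S5 - S3 - Base: 18+12+7+12+11+22 = 82
… (46 more)
The minimum is 72.
One optimal route: Base → S1 → S3 → S5 → S2 → S4 → Base (or its reverse).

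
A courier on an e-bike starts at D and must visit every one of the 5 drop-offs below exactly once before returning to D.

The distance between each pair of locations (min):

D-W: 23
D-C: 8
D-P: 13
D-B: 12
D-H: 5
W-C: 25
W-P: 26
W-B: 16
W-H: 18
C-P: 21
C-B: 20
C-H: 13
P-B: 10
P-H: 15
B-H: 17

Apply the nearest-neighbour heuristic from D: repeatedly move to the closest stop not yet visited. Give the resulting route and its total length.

At D the remaining stops are H 5, C 8, B 12, P 13, W 23; go to H.
At H the remaining stops are C 13, P 15, B 17, W 18; go to C.
At C the remaining stops are B 20, P 21, W 25; go to B.
At B the remaining stops are P 10, W 16; go to P.
At P the remaining stops are W 26; go to W.
Return W→D: 23.
Total = 5 + 13 + 20 + 10 + 26 + 23 = 97.

Total distance 97 min via the nearest-neighbour route D → H → C → B → P → W → D.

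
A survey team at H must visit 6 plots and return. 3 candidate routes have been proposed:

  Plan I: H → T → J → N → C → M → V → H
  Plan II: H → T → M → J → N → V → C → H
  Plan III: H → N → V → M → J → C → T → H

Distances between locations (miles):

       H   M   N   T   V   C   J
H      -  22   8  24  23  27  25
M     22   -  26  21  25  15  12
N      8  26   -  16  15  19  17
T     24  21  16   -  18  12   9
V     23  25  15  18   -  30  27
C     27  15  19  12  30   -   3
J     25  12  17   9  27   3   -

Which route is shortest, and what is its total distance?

Plan I: 24 + 9 + 17 + 19 + 15 + 25 + 23 = 132
Plan II: 24 + 21 + 12 + 17 + 15 + 30 + 27 = 146
Plan III: 8 + 15 + 25 + 12 + 3 + 12 + 24 = 99

99 miles — Plan III is the shortest.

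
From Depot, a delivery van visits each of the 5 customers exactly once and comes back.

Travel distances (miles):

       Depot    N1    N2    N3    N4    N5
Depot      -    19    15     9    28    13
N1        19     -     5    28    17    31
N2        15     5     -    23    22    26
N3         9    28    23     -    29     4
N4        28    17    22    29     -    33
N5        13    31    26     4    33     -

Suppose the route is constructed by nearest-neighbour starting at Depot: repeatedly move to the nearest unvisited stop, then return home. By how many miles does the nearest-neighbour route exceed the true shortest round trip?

From Depot: N3=9, N5=13, N2=15, N1=19, N4=28 → choose N3 (9).
From N3: N5=4, N2=23, N1=28, N4=29 → choose N5 (4).
From N5: N2=26, N1=31, N4=33 → choose N2 (26).
From N2: N1=5, N4=22 → choose N1 (5).
From N1: N4=17 → choose N4 (17).
NN route Depot → N3 → N5 → N2 → N1 → N4 → Depot costs 89.
Optimal: Depot → N2 → N1 → N4 → N3 → N5 → Depot costs 83 (by enumerating all 60 distinct tours).
Excess = 89 − 83 = 6.

Excess over optimum: 6 miles.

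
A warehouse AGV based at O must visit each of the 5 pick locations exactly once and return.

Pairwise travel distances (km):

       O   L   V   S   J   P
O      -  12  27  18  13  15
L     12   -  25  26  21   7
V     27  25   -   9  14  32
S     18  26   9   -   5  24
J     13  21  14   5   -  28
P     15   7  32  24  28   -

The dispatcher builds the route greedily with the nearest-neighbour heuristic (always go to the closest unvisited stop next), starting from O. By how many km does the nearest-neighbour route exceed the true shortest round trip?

15 km longer than the optimal tour.

From O: L=12, J=13, P=15, S=18, V=27 → choose L (12).
From L: P=7, J=21, V=25, S=26 → choose P (7).
From P: S=24, J=28, V=32 → choose S (24).
From S: J=5, V=9 → choose J (5).
From J: V=14 → choose V (14).
NN route O → L → P → S → J → V → O costs 89.
Optimal: O → J → S → V → L → P → O costs 74 (by enumerating all 60 distinct tours).
Excess = 89 − 74 = 15.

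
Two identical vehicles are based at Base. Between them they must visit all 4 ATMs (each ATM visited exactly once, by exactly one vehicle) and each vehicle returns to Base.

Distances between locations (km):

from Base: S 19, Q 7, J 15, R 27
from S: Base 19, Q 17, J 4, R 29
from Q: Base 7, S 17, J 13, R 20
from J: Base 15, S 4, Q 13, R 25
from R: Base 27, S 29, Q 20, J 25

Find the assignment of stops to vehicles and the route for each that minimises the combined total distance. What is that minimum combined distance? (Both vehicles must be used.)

There are 2^3 − 1 = 7 ways to divide the 4 stops into two non-empty groups. For each, the best each vehicle can do is its own shortest tour through its group:
  {S} + {Q, J, R}: 38 + 67 = 105
  {Q} + {S, J, R}: 14 + 75 = 89
  {S, Q} + {J, R}: 43 + 67 = 110
  {J} + {S, Q, R}: 30 + 75 = 105
  {S, J} + {Q, R}: 38 + 54 = 92
  {Q, J} + {S, R}: 35 + 75 = 110
  … (7 splits in total)
Best: vehicle 1 Base → Q → Base = 14; vehicle 2 Base → S → J → R → Base = 75; combined 89.

89 km — the smallest possible combined total.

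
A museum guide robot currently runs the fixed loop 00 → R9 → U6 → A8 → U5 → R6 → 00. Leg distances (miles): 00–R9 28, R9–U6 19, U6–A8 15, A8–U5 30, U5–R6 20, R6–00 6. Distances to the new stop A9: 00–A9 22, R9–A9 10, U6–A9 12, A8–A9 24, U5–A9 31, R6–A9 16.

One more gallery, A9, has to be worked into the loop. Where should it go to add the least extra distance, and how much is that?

+3 miles — insert A9 between R9 and U6.

Insertion cost between consecutive stops i–j is d(i,A9) + d(A9,j) − d(i,j):
  between 00 and R9: 22 + 10 − 28 = 4
  between R9 and U6: 10 + 12 − 19 = 3
  between U6 and A8: 12 + 24 − 15 = 21
  between A8 and U5: 24 + 31 − 30 = 25
  between U5 and R6: 31 + 16 − 20 = 27
  between R6 and 00: 16 + 22 − 6 = 32
Cheapest insertion is between R9 and U6, adding 3.
New total = 118 + 3 = 121.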